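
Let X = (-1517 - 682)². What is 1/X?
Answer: 1/4835601 ≈ 2.0680e-7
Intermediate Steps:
X = 4835601 (X = (-2199)² = 4835601)
1/X = 1/4835601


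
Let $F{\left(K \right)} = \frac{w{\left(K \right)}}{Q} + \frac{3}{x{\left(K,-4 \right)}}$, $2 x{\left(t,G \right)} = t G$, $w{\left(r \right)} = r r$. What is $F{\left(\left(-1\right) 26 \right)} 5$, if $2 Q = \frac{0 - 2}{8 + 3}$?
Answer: $- \frac{1933345}{52} \approx -37180.0$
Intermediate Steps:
$w{\left(r \right)} = r^{2}$
$x{\left(t,G \right)} = \frac{G t}{2}$ ($x{\left(t,G \right)} = \frac{t G}{2} = \frac{G t}{2}$)
$Q = - \frac{1}{11}$ ($Q = \frac{\left(0 - 2\right) \frac{1}{8 + 3}}{2} = \frac{\left(-2\right) \frac{1}{11}}{2} = \frac{1}{2} \left(- \frac{2}{11}\right) = - \frac{1}{11} \approx -0.090909$)
$F{\left(K \right)} = - 11 K^{2} - \frac{3}{2 K}$ ($F{\left(K \right)} = \frac{K^{2}}{- \frac{1}{11}} + \frac{3}{\frac{1}{2} \left(-4\right) K} = K^{2} \left(-11\right) + \frac{3}{\left(-2\right) K} = - 11 K^{2} + 3 \left(- \frac{1}{2 K}\right) = - 11 K^{2} - \frac{3}{2 K}$)
$F{\left(\left(-1\right) 26 \right)} 5 = \frac{-3 - 22 \left(\left(-1\right) 26\right)^{3}}{2 \left(\left(-1\right) 26\right)} 5 = \frac{-3 - 22 \left(-26\right)^{3}}{2 \left(-26\right)} 5 = \frac{1}{2} \left(- \frac{1}{26}\right) \left(-3 - -386672\right) 5 = \frac{1}{2} \left(- \frac{1}{26}\right) \left(-3 + 386672\right) 5 = \frac{1}{2} \left(- \frac{1}{26}\right) 386669 \cdot 5 = \left(- \frac{386669}{52}\right) 5 = - \frac{1933345}{52}$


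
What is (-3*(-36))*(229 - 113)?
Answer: 12528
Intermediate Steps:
(-3*(-36))*(229 - 113) = 108*116 = 12528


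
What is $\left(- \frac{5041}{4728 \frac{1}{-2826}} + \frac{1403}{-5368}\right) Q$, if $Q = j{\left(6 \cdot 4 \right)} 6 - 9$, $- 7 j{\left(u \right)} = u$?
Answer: $- \frac{1544524911}{17336} \approx -89094.0$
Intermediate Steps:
$j{\left(u \right)} = - \frac{u}{7}$
$Q = - \frac{207}{7}$ ($Q = - \frac{6 \cdot 4}{7} \cdot 6 - 9 = \left(- \frac{1}{7}\right) 24 \cdot 6 - 9 = \left(- \frac{24}{7}\right) 6 - 9 = - \frac{144}{7} - 9 = - \frac{207}{7} \approx -29.571$)
$\left(- \frac{5041}{4728 \frac{1}{-2826}} + \frac{1403}{-5368}\right) Q = \left(- \frac{5041}{4728 \frac{1}{-2826}} + \frac{1403}{-5368}\right) \left(- \frac{207}{7}\right) = \left(- \frac{5041}{4728 \left(- \frac{1}{2826}\right)} + 1403 \left(- \frac{1}{5368}\right)\right) \left(- \frac{207}{7}\right) = \left(- \frac{5041}{- \frac{788}{471}} - \frac{23}{88}\right) \left(- \frac{207}{7}\right) = \left(\left(-5041\right) \left(- \frac{471}{788}\right) - \frac{23}{88}\right) \left(- \frac{207}{7}\right) = \left(\frac{2374311}{788} - \frac{23}{88}\right) \left(- \frac{207}{7}\right) = \frac{52230311}{17336} \left(- \frac{207}{7}\right) = - \frac{1544524911}{17336}$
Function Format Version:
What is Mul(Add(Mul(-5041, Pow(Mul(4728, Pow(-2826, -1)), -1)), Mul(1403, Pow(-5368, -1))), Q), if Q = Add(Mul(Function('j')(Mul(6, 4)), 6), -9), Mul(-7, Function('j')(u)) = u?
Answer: Rational(-1544524911, 17336) ≈ -89094.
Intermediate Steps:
Function('j')(u) = Mul(Rational(-1, 7), u)
Q = Rational(-207, 7) (Q = Add(Mul(Mul(Rational(-1, 7), Mul(6, 4)), 6), -9) = Add(Mul(Mul(Rational(-1, 7), 24), 6), -9) = Add(Mul(Rational(-24, 7), 6), -9) = Add(Rational(-144, 7), -9) = Rational(-207, 7) ≈ -29.571)
Mul(Add(Mul(-5041, Pow(Mul(4728, Pow(-2826, -1)), -1)), Mul(1403, Pow(-5368, -1))), Q) = Mul(Add(Mul(-5041, Pow(Mul(4728, Pow(-2826, -1)), -1)), Mul(1403, Pow(-5368, -1))), Rational(-207, 7)) = Mul(Add(Mul(-5041, Pow(Mul(4728, Rational(-1, 2826)), -1)), Mul(1403, Rational(-1, 5368))), Rational(-207, 7)) = Mul(Add(Mul(-5041, Pow(Rational(-788, 471), -1)), Rational(-23, 88)), Rational(-207, 7)) = Mul(Add(Mul(-5041, Rational(-471, 788)), Rational(-23, 88)), Rational(-207, 7)) = Mul(Add(Rational(2374311, 788), Rational(-23, 88)), Rational(-207, 7)) = Mul(Rational(52230311, 17336), Rational(-207, 7)) = Rational(-1544524911, 17336)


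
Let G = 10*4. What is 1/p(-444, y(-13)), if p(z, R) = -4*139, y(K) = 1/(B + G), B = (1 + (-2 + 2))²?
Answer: -1/556 ≈ -0.0017986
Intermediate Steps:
G = 40
B = 1 (B = (1 + 0)² = 1² = 1)
y(K) = 1/41 (y(K) = 1/(1 + 40) = 1/41)
p(z, R) = -556
1/p(-444, y(-13)) = 1/(-556) = -1/556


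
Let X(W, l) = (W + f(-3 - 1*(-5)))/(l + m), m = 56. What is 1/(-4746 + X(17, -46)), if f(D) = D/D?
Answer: -5/23721 ≈ -0.00021078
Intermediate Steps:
f(D) = 1
X(W, l) = (1 + W)/(56 + l) (X(W, l) = (W + 1)/(l + 56) = (1 + W)/(56 + l))
1/(-4746 + X(17, -46)) = 1/(-4746 + (1 + 17)/(56 - 46)) = 1/(-4746 + 18/10) = 1/(-4746 + (1/10)*18) = 1/(-4746 + 9/5) = 1/(-23721/5) = -5/23721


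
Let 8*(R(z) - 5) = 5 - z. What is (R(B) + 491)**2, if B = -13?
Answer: 3972049/16 ≈ 2.4825e+5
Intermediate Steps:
R(z) = 45/8 - z/8 (R(z) = 5 + (5 - z)/8 = 5 + (5/8 - z/8) = 45/8 - z/8)
(R(B) + 491)**2 = ((45/8 - 1/8*(-13)) + 491)**2 = ((45/8 + 13/8) + 491)**2 = (29/4 + 491)**2 = (1993/4)**2 = 3972049/16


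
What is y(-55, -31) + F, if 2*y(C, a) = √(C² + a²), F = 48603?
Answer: 48603 + √3986/2 ≈ 48635.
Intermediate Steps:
y(C, a) = √(C² + a²)/2
y(-55, -31) + F = √((-55)² + (-31)²)/2 + 48603 = √(3025 + 961)/2 + 48603 = √3986/2 + 48603 = 48603 + √3986/2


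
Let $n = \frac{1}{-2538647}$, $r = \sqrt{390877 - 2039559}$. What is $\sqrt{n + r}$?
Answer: $\frac{\sqrt{-2538647 + 6444728590609 i \sqrt{1648682}}}{2538647} \approx 25.338 + 25.338 i$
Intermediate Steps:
$r = i \sqrt{1648682}$ ($r = \sqrt{-1648682} = i \sqrt{1648682} \approx 1284.0 i$)
$n = - \frac{1}{2538647} \approx -3.9391 \cdot 10^{-7}$
$\sqrt{n + r} = \sqrt{- \frac{1}{2538647} + i \sqrt{1648682}}$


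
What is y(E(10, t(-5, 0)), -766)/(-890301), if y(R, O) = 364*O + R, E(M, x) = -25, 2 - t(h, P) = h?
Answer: 278849/890301 ≈ 0.31321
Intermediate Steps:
t(h, P) = 2 - h
y(R, O) = R + 364*O
y(E(10, t(-5, 0)), -766)/(-890301) = (-25 + 364*(-766))/(-890301) = (-25 - 278824)*(-1/890301) = -278849*(-1/890301) = 278849/890301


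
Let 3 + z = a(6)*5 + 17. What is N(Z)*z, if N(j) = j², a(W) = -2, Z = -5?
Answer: 100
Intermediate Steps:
z = 4 (z = -3 + (-2*5 + 17) = -3 + (-10 + 17) = -3 + 7 = 4)
N(Z)*z = (-5)²*4 = 25*4 = 100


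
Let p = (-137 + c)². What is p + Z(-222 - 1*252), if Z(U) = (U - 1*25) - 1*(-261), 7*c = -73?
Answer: 1053362/49 ≈ 21497.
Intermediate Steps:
c = -73/7 (c = (⅐)*(-73) = -73/7 ≈ -10.429)
p = 1065024/49 (p = (-137 - 73/7)² = (-1032/7)² = 1065024/49 ≈ 21735.)
Z(U) = 236 + U (Z(U) = (U - 25) + 261 = (-25 + U) + 261 = 236 + U)
p + Z(-222 - 1*252) = 1065024/49 + (236 + (-222 - 1*252)) = 1065024/49 + (236 + (-222 - 252)) = 1065024/49 + (236 - 474) = 1065024/49 - 238 = 1053362/49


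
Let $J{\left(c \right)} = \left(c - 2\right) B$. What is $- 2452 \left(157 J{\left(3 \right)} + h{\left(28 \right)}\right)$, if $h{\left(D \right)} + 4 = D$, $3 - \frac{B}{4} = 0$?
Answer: $-4678416$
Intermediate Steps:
$B = 12$ ($B = 12 - 0 = 12 + 0 = 12$)
$h{\left(D \right)} = -4 + D$
$J{\left(c \right)} = -24 + 12 c$ ($J{\left(c \right)} = \left(c - 2\right) 12 = \left(-2 + c\right) 12 = -24 + 12 c$)
$- 2452 \left(157 J{\left(3 \right)} + h{\left(28 \right)}\right) = - 2452 \left(157 \left(-24 + 12 \cdot 3\right) + \left(-4 + 28\right)\right) = - 2452 \left(157 \left(-24 + 36\right) + 24\right) = - 2452 \left(157 \cdot 12 + 24\right) = - 2452 \left(1884 + 24\right) = \left(-2452\right) 1908 = -4678416$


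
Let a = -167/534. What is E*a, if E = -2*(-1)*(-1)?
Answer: 167/267 ≈ 0.62547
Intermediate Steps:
a = -167/534 (a = -167*1/534 = -167/534 ≈ -0.31273)
E = -2 (E = 2*(-1) = -2)
E*a = -2*(-167/534) = 167/267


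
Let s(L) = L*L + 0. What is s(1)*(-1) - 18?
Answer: -19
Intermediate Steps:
s(L) = L² (s(L) = L² + 0 = L²)
s(1)*(-1) - 18 = 1²*(-1) - 18 = 1*(-1) - 18 = -1 - 18 = -19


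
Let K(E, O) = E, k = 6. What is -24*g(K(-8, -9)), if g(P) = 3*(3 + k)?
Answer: -648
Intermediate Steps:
g(P) = 27 (g(P) = 3*(3 + 6) = 3*9 = 27)
-24*g(K(-8, -9)) = -24*27 = -648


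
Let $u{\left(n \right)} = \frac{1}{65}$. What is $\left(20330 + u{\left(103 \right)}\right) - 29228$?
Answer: $- \frac{578369}{65} \approx -8898.0$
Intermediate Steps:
$u{\left(n \right)} = \frac{1}{65}$
$\left(20330 + u{\left(103 \right)}\right) - 29228 = \left(20330 + \frac{1}{65}\right) - 29228 = \frac{1321451}{65} - 29228 = - \frac{578369}{65}$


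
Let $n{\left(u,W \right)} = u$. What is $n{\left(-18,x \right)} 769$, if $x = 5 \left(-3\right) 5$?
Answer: $-13842$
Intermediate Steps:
$x = -75$ ($x = \left(-15\right) 5 = -75$)
$n{\left(-18,x \right)} 769 = \left(-18\right) 769 = -13842$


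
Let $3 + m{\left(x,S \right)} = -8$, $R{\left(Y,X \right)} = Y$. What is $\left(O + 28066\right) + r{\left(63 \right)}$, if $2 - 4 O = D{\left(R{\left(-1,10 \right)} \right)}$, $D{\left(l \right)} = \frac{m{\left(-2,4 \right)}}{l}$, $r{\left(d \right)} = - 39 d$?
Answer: $\frac{102427}{4} \approx 25607.0$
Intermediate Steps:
$m{\left(x,S \right)} = -11$ ($m{\left(x,S \right)} = -3 - 8 = -11$)
$D{\left(l \right)} = - \frac{11}{l}$
$O = - \frac{9}{4}$ ($O = \frac{1}{2} - \frac{\left(-11\right) \frac{1}{-1}}{4} = \frac{1}{2} - \frac{\left(-11\right) \left(-1\right)}{4} = \frac{1}{2} - \frac{11}{4} = - \frac{9}{4} \approx -2.25$)
$\left(O + 28066\right) + r{\left(63 \right)} = \left(- \frac{9}{4} + 28066\right) - 2457 = \frac{112255}{4} - 2457 = \frac{102427}{4}$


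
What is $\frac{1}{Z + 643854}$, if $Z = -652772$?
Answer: $- \frac{1}{8918} \approx -0.00011213$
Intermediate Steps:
$\frac{1}{Z + 643854} = \frac{1}{-652772 + 643854} = \frac{1}{-8918} = - \frac{1}{8918}$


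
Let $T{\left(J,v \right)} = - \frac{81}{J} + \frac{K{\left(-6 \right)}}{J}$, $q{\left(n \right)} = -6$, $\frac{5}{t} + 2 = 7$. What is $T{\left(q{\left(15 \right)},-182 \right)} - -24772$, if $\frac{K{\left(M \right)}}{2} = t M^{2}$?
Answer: $\frac{49547}{2} \approx 24774.0$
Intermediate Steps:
$t = 1$ ($t = \frac{5}{-2 + 7} = \frac{5}{5} = 5 \cdot \frac{1}{5} = 1$)
$K{\left(M \right)} = 2 M^{2}$ ($K{\left(M \right)} = 2 \cdot 1 M^{2} = 2 M^{2}$)
$T{\left(J,v \right)} = - \frac{9}{J}$ ($T{\left(J,v \right)} = - \frac{81}{J} + \frac{2 \left(-6\right)^{2}}{J} = - \frac{81}{J} + \frac{2 \cdot 36}{J} = - \frac{81}{J} + \frac{72}{J} = - \frac{9}{J}$)
$T{\left(q{\left(15 \right)},-182 \right)} - -24772 = - \frac{9}{-6} - -24772 = \left(-9\right) \left(- \frac{1}{6}\right) + 24772 = \frac{3}{2} + 24772 = \frac{49547}{2}$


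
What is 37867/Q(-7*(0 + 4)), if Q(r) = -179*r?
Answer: 37867/5012 ≈ 7.5553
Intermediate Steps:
37867/Q(-7*(0 + 4)) = 37867/((-(-1253)*(0 + 4))) = 37867/((-(-1253)*4)) = 37867/((-179*(-28))) = 37867/5012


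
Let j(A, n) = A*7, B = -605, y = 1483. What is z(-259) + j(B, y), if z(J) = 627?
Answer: -3608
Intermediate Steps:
j(A, n) = 7*A
z(-259) + j(B, y) = 627 + 7*(-605) = 627 - 4235 = -3608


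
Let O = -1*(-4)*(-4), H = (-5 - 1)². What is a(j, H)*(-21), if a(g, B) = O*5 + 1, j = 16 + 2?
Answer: 1659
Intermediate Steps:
H = 36 (H = (-6)² = 36)
j = 18
O = -16 (O = 4*(-4) = -16)
a(g, B) = -79 (a(g, B) = -16*5 + 1 = -80 + 1 = -79)
a(j, H)*(-21) = -79*(-21) = 1659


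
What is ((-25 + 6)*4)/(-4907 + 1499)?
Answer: 19/852 ≈ 0.022300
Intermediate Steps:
((-25 + 6)*4)/(-4907 + 1499) = -19*4/(-3408) = -76*(-1/3408) = 19/852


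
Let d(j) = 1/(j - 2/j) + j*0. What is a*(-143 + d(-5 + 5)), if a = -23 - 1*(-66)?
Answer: -6149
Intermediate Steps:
d(j) = 1/(j - 2/j) (d(j) = 1/(j - 2/j) + 0 = 1/(j - 2/j))
a = 43 (a = -23 + 66 = 43)
a*(-143 + d(-5 + 5)) = 43*(-143 + (-5 + 5)/(-2 + (-5 + 5)²)) = 43*(-143 + 0/(-2 + 0²)) = 43*(-143 + 0/(-2 + 0)) = 43*(-143 + 0/(-2)) = 43*(-143 + 0*(-½)) = 43*(-143 + 0) = 43*(-143) = -6149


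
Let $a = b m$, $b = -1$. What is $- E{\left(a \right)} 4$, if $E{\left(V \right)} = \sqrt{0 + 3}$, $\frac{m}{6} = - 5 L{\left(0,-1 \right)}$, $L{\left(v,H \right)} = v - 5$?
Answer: $- 4 \sqrt{3} \approx -6.9282$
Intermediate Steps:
$L{\left(v,H \right)} = -5 + v$
$m = 150$ ($m = 6 \left(- 5 \left(-5 + 0\right)\right) = 6 \left(\left(-5\right) \left(-5\right)\right) = 6 \cdot 25 = 150$)
$a = -150$ ($a = \left(-1\right) 150 = -150$)
$E{\left(V \right)} = \sqrt{3}$
$- E{\left(a \right)} 4 = - \sqrt{3} \cdot 4 = - 4 \sqrt{3}$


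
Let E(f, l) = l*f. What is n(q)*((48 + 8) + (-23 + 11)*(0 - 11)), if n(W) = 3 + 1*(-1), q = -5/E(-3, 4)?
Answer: 376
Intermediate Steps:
E(f, l) = f*l
q = 5/12 (q = -5/((-3*4)) = -5/(-12) = -5*(-1/12) = 5/12 ≈ 0.41667)
n(W) = 2 (n(W) = 3 - 1 = 2)
n(q)*((48 + 8) + (-23 + 11)*(0 - 11)) = 2*((48 + 8) + (-23 + 11)*(0 - 11)) = 2*(56 - 12*(-11)) = 2*(56 + 132) = 2*188 = 376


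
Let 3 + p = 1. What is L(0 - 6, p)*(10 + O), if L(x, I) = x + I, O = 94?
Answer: -832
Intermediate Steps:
p = -2 (p = -3 + 1 = -2)
L(x, I) = I + x
L(0 - 6, p)*(10 + O) = (-2 + (0 - 6))*(10 + 94) = (-2 - 6)*104 = -8*104 = -832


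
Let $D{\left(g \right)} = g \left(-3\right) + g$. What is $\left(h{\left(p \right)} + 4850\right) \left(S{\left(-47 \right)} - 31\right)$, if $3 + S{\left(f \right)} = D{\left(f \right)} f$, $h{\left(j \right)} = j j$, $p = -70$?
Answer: $-43407000$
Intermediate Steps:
$h{\left(j \right)} = j^{2}$
$D{\left(g \right)} = - 2 g$ ($D{\left(g \right)} = - 3 g + g = - 2 g$)
$S{\left(f \right)} = -3 - 2 f^{2}$ ($S{\left(f \right)} = -3 + - 2 f f = -3 - 2 f^{2}$)
$\left(h{\left(p \right)} + 4850\right) \left(S{\left(-47 \right)} - 31\right) = \left(\left(-70\right)^{2} + 4850\right) \left(\left(-3 - 2 \left(-47\right)^{2}\right) - 31\right) = \left(4900 + 4850\right) \left(\left(-3 - 4418\right) - 31\right) = 9750 \left(\left(-3 - 4418\right) - 31\right) = 9750 \left(-4421 - 31\right) = 9750 \left(-4452\right) = -43407000$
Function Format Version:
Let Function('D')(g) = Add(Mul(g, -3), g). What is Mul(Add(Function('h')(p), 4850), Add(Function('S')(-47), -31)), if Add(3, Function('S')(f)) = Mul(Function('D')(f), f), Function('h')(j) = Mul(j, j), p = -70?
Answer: -43407000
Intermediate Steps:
Function('h')(j) = Pow(j, 2)
Function('D')(g) = Mul(-2, g) (Function('D')(g) = Add(Mul(-3, g), g) = Mul(-2, g))
Function('S')(f) = Add(-3, Mul(-2, Pow(f, 2))) (Function('S')(f) = Add(-3, Mul(Mul(-2, f), f)) = Add(-3, Mul(-2, Pow(f, 2))))
Mul(Add(Function('h')(p), 4850), Add(Function('S')(-47), -31)) = Mul(Add(Pow(-70, 2), 4850), Add(Add(-3, Mul(-2, Pow(-47, 2))), -31)) = Mul(Add(4900, 4850), Add(Add(-3, Mul(-2, 2209)), -31)) = Mul(9750, Add(Add(-3, -4418), -31)) = Mul(9750, Add(-4421, -31)) = Mul(9750, -4452) = -43407000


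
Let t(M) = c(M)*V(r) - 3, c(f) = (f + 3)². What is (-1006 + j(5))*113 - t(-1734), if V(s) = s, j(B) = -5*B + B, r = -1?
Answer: 2880426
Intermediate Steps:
c(f) = (3 + f)²
j(B) = -4*B
t(M) = -3 - (3 + M)² (t(M) = (3 + M)²*(-1) - 3 = -(3 + M)² - 3 = -3 - (3 + M)²)
(-1006 + j(5))*113 - t(-1734) = (-1006 - 4*5)*113 - (-3 - (3 - 1734)²) = (-1006 - 20)*113 - (-3 - 1*(-1731)²) = -1026*113 - (-3 - 1*2996361) = -115938 - (-3 - 2996361) = -115938 - 1*(-2996364) = -115938 + 2996364 = 2880426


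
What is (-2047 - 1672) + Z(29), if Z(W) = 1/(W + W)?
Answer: -215701/58 ≈ -3719.0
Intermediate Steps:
Z(W) = 1/(2*W)
(-2047 - 1672) + Z(29) = (-2047 - 1672) + (1/2)/29 = -3719 + (1/2)*(1/29) = -3719 + 1/58 = -215701/58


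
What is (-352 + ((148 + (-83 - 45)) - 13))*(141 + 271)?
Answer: -142140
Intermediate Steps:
(-352 + ((148 + (-83 - 45)) - 13))*(141 + 271) = (-352 + ((148 - 128) - 13))*412 = (-352 + (20 - 13))*412 = (-352 + 7)*412 = -345*412 = -142140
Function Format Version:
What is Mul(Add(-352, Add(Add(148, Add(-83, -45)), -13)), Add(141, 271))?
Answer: -142140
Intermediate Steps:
Mul(Add(-352, Add(Add(148, Add(-83, -45)), -13)), Add(141, 271)) = Mul(Add(-352, Add(Add(148, -128), -13)), 412) = Mul(Add(-352, Add(20, -13)), 412) = Mul(Add(-352, 7), 412) = Mul(-345, 412) = -142140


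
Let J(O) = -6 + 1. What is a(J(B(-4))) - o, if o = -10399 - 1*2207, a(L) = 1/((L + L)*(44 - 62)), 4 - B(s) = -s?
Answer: 2269081/180 ≈ 12606.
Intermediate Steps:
B(s) = 4 + s (B(s) = 4 - (-1)*s = 4 + s)
J(O) = -5
a(L) = -1/(36*L) (a(L) = 1/((2*L)*(-18)) = 1/(-36*L) = -1/(36*L))
o = -12606 (o = -10399 - 2207 = -12606)
a(J(B(-4))) - o = -1/36/(-5) - 1*(-12606) = -1/36*(-⅕) + 12606 = 1/180 + 12606 = 2269081/180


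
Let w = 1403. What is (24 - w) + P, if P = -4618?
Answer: -5997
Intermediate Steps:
(24 - w) + P = (24 - 1*1403) - 4618 = (24 - 1403) - 4618 = -1379 - 4618 = -5997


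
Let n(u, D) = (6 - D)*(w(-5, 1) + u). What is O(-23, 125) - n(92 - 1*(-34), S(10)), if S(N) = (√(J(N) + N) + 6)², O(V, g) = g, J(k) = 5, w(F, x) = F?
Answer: 5570 + 1452*√15 ≈ 11194.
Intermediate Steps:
S(N) = (6 + √(5 + N))² (S(N) = (√(5 + N) + 6)² = (6 + √(5 + N))²)
n(u, D) = (-5 + u)*(6 - D) (n(u, D) = (6 - D)*(-5 + u) = (-5 + u)*(6 - D))
O(-23, 125) - n(92 - 1*(-34), S(10)) = 125 - (-30 + 5*(6 + √(5 + 10))² + 6*(92 - 1*(-34)) - (6 + √(5 + 10))²*(92 - 1*(-34))) = 125 - (-30 + 5*(6 + √15)² + 6*(92 + 34) - (6 + √15)²*(92 + 34)) = 125 - (-30 + 5*(6 + √15)² + 6*126 - 1*(6 + √15)²*126) = 125 - (-30 + 5*(6 + √15)² + 756 - 126*(6 + √15)²) = 125 - (726 - 121*(6 + √15)²) = 125 + (-726 + 121*(6 + √15)²) = -601 + 121*(6 + √15)²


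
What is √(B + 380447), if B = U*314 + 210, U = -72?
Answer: √358049 ≈ 598.37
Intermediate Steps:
B = -22398 (B = -72*314 + 210 = -22608 + 210 = -22398)
√(B + 380447) = √(-22398 + 380447) = √358049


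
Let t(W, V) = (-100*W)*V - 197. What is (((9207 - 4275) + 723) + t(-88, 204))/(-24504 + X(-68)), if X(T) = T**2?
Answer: -900329/9940 ≈ -90.576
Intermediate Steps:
t(W, V) = -197 - 100*V*W (t(W, V) = -100*V*W - 197 = -197 - 100*V*W)
(((9207 - 4275) + 723) + t(-88, 204))/(-24504 + X(-68)) = (((9207 - 4275) + 723) + (-197 - 100*204*(-88)))/(-24504 + (-68)**2) = ((4932 + 723) + (-197 + 1795200))/(-24504 + 4624) = (5655 + 1795003)/(-19880) = 1800658*(-1/19880) = -900329/9940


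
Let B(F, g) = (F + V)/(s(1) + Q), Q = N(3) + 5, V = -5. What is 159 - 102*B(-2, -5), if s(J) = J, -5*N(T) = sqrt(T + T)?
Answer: 41541/149 + 595*sqrt(6)/149 ≈ 288.58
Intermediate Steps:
N(T) = -sqrt(2)*sqrt(T)/5 (N(T) = -sqrt(T + T)/5 = -sqrt(2)*sqrt(T)/5)
Q = 5 - sqrt(6)/5 (Q = -sqrt(2)*sqrt(3)/5 + 5 = -sqrt(6)/5 + 5 = 5 - sqrt(6)/5 ≈ 4.5101)
B(F, g) = (-5 + F)/(6 - sqrt(6)/5) (B(F, g) = (F - 5)/(1 + (5 - sqrt(6)/5)) = (-5 + F)/(6 - sqrt(6)/5))
159 - 102*B(-2, -5) = 159 - 102*(-5 - 2)/(6 - sqrt(6)/5) = 159 - 102*(-7)/(6 - sqrt(6)/5) = 159 - (-714)/(6 - sqrt(6)/5) = 159 + 714/(6 - sqrt(6)/5)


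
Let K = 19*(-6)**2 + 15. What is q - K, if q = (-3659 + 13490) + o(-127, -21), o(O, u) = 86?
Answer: 9218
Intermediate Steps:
q = 9917 (q = (-3659 + 13490) + 86 = 9831 + 86 = 9917)
K = 699 (K = 19*36 + 15 = 684 + 15 = 699)
q - K = 9917 - 1*699 = 9917 - 699 = 9218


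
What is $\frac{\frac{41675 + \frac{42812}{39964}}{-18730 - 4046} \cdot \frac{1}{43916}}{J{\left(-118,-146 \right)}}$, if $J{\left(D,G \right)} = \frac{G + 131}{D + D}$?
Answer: $- \frac{6141688013}{9368724452490} \approx -0.00065555$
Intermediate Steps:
$J{\left(D,G \right)} = \frac{131 + G}{2 D}$
$\frac{\frac{41675 + \frac{42812}{39964}}{-18730 - 4046} \cdot \frac{1}{43916}}{J{\left(-118,-146 \right)}} = \frac{\frac{41675 + \frac{42812}{39964}}{-18730 - 4046} \cdot \frac{1}{43916}}{\frac{1}{2} \frac{1}{-118} \left(131 - 146\right)} = \frac{\frac{41675 + 42812 \cdot \frac{1}{39964}}{-22776} \cdot \frac{1}{43916}}{\frac{1}{2} \left(- \frac{1}{118}\right) \left(-15\right)} = \frac{\left(41675 + \frac{10703}{9991}\right) \left(- \frac{1}{22776}\right) \frac{1}{43916}}{\frac{15}{236}} = \frac{416385628}{9991} \left(- \frac{1}{22776}\right) \frac{1}{43916} \cdot \frac{236}{15} = \left(- \frac{104096407}{56888754}\right) \frac{1}{43916} \cdot \frac{236}{15} = \left(- \frac{104096407}{2498326520664}\right) \frac{236}{15} = - \frac{6141688013}{9368724452490}$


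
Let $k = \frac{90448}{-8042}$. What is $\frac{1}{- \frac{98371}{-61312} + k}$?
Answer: $- \frac{246535552}{2377224097} \approx -0.10371$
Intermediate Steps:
$k = - \frac{45224}{4021}$ ($k = 90448 \left(- \frac{1}{8042}\right) = - \frac{45224}{4021} \approx -11.247$)
$\frac{1}{- \frac{98371}{-61312} + k} = \frac{1}{- \frac{98371}{-61312} - \frac{45224}{4021}} = \frac{1}{\left(-98371\right) \left(- \frac{1}{61312}\right) - \frac{45224}{4021}} = \frac{1}{\frac{98371}{61312} - \frac{45224}{4021}} = \frac{1}{- \frac{2377224097}{246535552}} = - \frac{246535552}{2377224097}$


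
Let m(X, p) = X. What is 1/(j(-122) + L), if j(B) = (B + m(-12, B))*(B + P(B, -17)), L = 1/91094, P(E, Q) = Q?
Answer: 91094/1696716845 ≈ 5.3688e-5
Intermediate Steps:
L = 1/91094 ≈ 1.0978e-5
j(B) = (-17 + B)*(-12 + B) (j(B) = (B - 12)*(B - 17) = (-12 + B)*(-17 + B) = (-17 + B)*(-12 + B))
1/(j(-122) + L) = 1/((204 + (-122)² - 29*(-122)) + 1/91094) = 1/((204 + 14884 + 3538) + 1/91094) = 1/(18626 + 1/91094) = 1/(1696716845/91094) = 91094/1696716845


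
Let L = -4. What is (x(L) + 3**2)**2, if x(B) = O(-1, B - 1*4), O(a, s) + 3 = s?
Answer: 4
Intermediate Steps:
O(a, s) = -3 + s
x(B) = -7 + B (x(B) = -3 + (B - 1*4) = -3 + (B - 4) = -3 + (-4 + B) = -7 + B)
(x(L) + 3**2)**2 = ((-7 - 4) + 3**2)**2 = (-11 + 9)**2 = (-2)**2 = 4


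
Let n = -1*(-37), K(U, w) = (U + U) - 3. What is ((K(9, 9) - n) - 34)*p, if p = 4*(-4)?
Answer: 896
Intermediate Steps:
K(U, w) = -3 + 2*U (K(U, w) = 2*U - 3 = -3 + 2*U)
n = 37
p = -16
((K(9, 9) - n) - 34)*p = (((-3 + 2*9) - 1*37) - 34)*(-16) = (((-3 + 18) - 37) - 34)*(-16) = ((15 - 37) - 34)*(-16) = (-22 - 34)*(-16) = -56*(-16) = 896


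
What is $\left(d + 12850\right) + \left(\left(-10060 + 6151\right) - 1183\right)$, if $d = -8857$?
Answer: $-1099$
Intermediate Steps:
$\left(d + 12850\right) + \left(\left(-10060 + 6151\right) - 1183\right) = \left(-8857 + 12850\right) + \left(\left(-10060 + 6151\right) - 1183\right) = 3993 + \left(-3909 + \left(-5525 + 4342\right)\right) = 3993 - 5092 = -1099$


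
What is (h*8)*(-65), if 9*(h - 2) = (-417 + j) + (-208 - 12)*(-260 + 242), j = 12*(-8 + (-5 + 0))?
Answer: -590200/3 ≈ -1.9673e+5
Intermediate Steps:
j = -156 (j = 12*(-8 - 5) = 12*(-13) = -156)
h = 1135/3 (h = 2 + ((-417 - 156) + (-208 - 12)*(-260 + 242))/9 = 2 + (-573 - 220*(-18))/9 = 2 + (-573 + 3960)/9 = 2 + (1/9)*3387 = 2 + 1129/3 = 1135/3 ≈ 378.33)
(h*8)*(-65) = ((1135/3)*8)*(-65) = (9080/3)*(-65) = -590200/3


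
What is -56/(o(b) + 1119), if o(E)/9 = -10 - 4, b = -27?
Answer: -56/993 ≈ -0.056395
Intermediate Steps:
o(E) = -126 (o(E) = 9*(-10 - 4) = 9*(-14) = -126)
-56/(o(b) + 1119) = -56/(-126 + 1119) = -56/993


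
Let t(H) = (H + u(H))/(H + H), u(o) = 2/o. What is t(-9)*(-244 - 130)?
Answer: -15521/81 ≈ -191.62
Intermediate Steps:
t(H) = (H + 2/H)/(2*H) (t(H) = (H + 2/H)/(H + H) = (H + 2/H)/((2*H)) = (H + 2/H)*(1/(2*H)) = (H + 2/H)/(2*H))
t(-9)*(-244 - 130) = (1/2 + (-9)**(-2))*(-244 - 130) = (1/2 + 1/81)*(-374) = (83/162)*(-374) = -15521/81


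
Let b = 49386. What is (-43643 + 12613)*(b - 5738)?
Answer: -1354397440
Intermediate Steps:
(-43643 + 12613)*(b - 5738) = (-43643 + 12613)*(49386 - 5738) = -31030*43648 = -1354397440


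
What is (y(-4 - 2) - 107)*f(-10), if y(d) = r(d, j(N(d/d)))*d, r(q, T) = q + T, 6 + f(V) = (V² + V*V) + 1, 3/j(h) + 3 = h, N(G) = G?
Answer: -12090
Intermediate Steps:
j(h) = 3/(-3 + h)
f(V) = -5 + 2*V² (f(V) = -6 + ((V² + V*V) + 1) = -6 + ((V² + V²) + 1) = -6 + (2*V² + 1) = -6 + (1 + 2*V²) = -5 + 2*V²)
r(q, T) = T + q
y(d) = d*(-3/2 + d) (y(d) = (3/(-3 + d/d) + d)*d = (3/(-3 + 1) + d)*d = (3/(-2) + d)*d = (3*(-½) + d)*d = (-3/2 + d)*d = d*(-3/2 + d))
(y(-4 - 2) - 107)*f(-10) = ((-4 - 2)*(-3 + 2*(-4 - 2))/2 - 107)*(-5 + 2*(-10)²) = ((½)*(-6)*(-3 + 2*(-6)) - 107)*(-5 + 2*100) = ((½)*(-6)*(-3 - 12) - 107)*(-5 + 200) = ((½)*(-6)*(-15) - 107)*195 = (45 - 107)*195 = -62*195 = -12090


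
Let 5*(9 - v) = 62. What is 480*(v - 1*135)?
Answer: -66432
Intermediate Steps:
v = -17/5 (v = 9 - ⅕*62 = 9 - 62/5 = -17/5 ≈ -3.4000)
480*(v - 1*135) = 480*(-17/5 - 1*135) = 480*(-17/5 - 135) = 480*(-692/5) = -66432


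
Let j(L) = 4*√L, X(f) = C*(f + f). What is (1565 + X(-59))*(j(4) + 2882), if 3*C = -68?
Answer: 36757910/3 ≈ 1.2253e+7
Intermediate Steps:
C = -68/3 (C = (⅓)*(-68) = -68/3 ≈ -22.667)
X(f) = -136*f/3 (X(f) = -68*(f + f)/3 = -136*f/3)
(1565 + X(-59))*(j(4) + 2882) = (1565 - 136/3*(-59))*(4*√4 + 2882) = (1565 + 8024/3)*(4*2 + 2882) = 12719*(8 + 2882)/3 = (12719/3)*2890 = 36757910/3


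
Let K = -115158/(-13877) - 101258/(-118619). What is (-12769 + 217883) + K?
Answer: 337648269647450/1646075863 ≈ 2.0512e+5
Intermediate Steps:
K = 15065084068/1646075863 (K = -115158*(-1/13877) - 101258*(-1/118619) = 115158/13877 + 101258/118619 = 15065084068/1646075863 ≈ 9.1521)
(-12769 + 217883) + K = (-12769 + 217883) + 15065084068/1646075863 = 205114 + 15065084068/1646075863 = 337648269647450/1646075863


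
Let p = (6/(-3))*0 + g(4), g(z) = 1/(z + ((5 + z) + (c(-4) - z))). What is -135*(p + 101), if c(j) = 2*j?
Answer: -13770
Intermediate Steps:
g(z) = 1/(-3 + z) (g(z) = 1/(z + ((5 + z) + (2*(-4) - z))) = 1/(z + ((5 + z) + (-8 - z))) = 1/(z - 3) = 1/(-3 + z))
p = 1 (p = (6/(-3))*0 + 1/(-3 + 4) = (6*(-⅓))*0 + 1/1 = -2*0 + 1 = 0 + 1 = 1)
-135*(p + 101) = -135*(1 + 101) = -135*102 = -13770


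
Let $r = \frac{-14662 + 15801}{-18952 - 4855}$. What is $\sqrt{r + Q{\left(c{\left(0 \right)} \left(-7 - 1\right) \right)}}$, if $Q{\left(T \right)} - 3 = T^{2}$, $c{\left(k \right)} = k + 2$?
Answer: $\frac{3 \sqrt{16307461702}}{23807} \approx 16.092$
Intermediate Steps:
$c{\left(k \right)} = 2 + k$
$Q{\left(T \right)} = 3 + T^{2}$
$r = - \frac{1139}{23807}$ ($r = \frac{1139}{-23807} = 1139 \left(- \frac{1}{23807}\right) = - \frac{1139}{23807} \approx -0.047843$)
$\sqrt{r + Q{\left(c{\left(0 \right)} \left(-7 - 1\right) \right)}} = \sqrt{- \frac{1139}{23807} + \left(3 + \left(\left(2 + 0\right) \left(-7 - 1\right)\right)^{2}\right)} = \sqrt{- \frac{1139}{23807} + \left(3 + \left(2 \left(-8\right)\right)^{2}\right)} = \sqrt{- \frac{1139}{23807} + \left(3 + \left(-16\right)^{2}\right)} = \sqrt{- \frac{1139}{23807} + \left(3 + 256\right)} = \sqrt{- \frac{1139}{23807} + 259} = \sqrt{\frac{6164874}{23807}} = \frac{3 \sqrt{16307461702}}{23807}$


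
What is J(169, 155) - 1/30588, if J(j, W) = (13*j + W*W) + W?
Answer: 806819675/30588 ≈ 26377.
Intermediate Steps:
J(j, W) = W + W**2 + 13*j (J(j, W) = (13*j + W**2) + W = (W**2 + 13*j) + W = W + W**2 + 13*j)
J(169, 155) - 1/30588 = (155 + 155**2 + 13*169) - 1/30588 = (155 + 24025 + 2197) - 1*1/30588 = 26377 - 1/30588 = 806819675/30588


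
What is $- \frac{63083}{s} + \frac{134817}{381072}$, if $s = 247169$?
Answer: $\frac{3094472699}{31396395056} \approx 0.098561$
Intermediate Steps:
$- \frac{63083}{s} + \frac{134817}{381072} = - \frac{63083}{247169} + \frac{134817}{381072} = \left(-63083\right) \frac{1}{247169} + 134817 \cdot \frac{1}{381072} = - \frac{63083}{247169} + \frac{44939}{127024} = \frac{3094472699}{31396395056}$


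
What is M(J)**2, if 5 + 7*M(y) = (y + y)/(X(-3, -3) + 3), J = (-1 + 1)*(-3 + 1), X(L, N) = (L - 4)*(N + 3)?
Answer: 25/49 ≈ 0.51020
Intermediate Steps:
X(L, N) = (-4 + L)*(3 + N)
J = 0 (J = 0*(-2) = 0)
M(y) = -5/7 + 2*y/21 (M(y) = -5/7 + ((y + y)/((-12 - 4*(-3) + 3*(-3) - 3*(-3)) + 3))/7 = -5/7 + ((2*y)/((-12 + 12 - 9 + 9) + 3))/7 = -5/7 + ((2*y)/(0 + 3))/7 = -5/7 + ((2*y)/3)/7 = -5/7 + ((2*y)*(1/3))/7 = -5/7 + (2*y/3)/7 = -5/7 + 2*y/21)
M(J)**2 = (-5/7 + (2/21)*0)**2 = (-5/7 + 0)**2 = (-5/7)**2 = 25/49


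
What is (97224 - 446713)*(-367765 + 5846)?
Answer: 126486709391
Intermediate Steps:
(97224 - 446713)*(-367765 + 5846) = -349489*(-361919) = 126486709391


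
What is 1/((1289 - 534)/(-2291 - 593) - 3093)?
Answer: -2884/8920967 ≈ -0.00032328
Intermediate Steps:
1/((1289 - 534)/(-2291 - 593) - 3093) = 1/(755/(-2884) - 3093) = 1/(755*(-1/2884) - 3093) = 1/(-755/2884 - 3093) = 1/(-8920967/2884) = -2884/8920967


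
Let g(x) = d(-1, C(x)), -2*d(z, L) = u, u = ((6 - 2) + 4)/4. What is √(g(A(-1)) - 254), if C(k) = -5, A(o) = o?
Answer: I*√255 ≈ 15.969*I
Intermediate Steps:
u = 2 (u = (4 + 4)*(¼) = 8*(¼) = 2)
d(z, L) = -1 (d(z, L) = -½*2 = -1)
g(x) = -1
√(g(A(-1)) - 254) = √(-1 - 254) = √(-255) = I*√255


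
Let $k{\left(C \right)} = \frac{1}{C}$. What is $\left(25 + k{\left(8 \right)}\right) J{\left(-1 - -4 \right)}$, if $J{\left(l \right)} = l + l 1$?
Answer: $\frac{603}{4} \approx 150.75$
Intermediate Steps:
$J{\left(l \right)} = 2 l$ ($J{\left(l \right)} = l + l = 2 l$)
$\left(25 + k{\left(8 \right)}\right) J{\left(-1 - -4 \right)} = \left(25 + \frac{1}{8}\right) 2 \left(-1 - -4\right) = \left(25 + \frac{1}{8}\right) 2 \left(-1 + 4\right) = \frac{201 \cdot 2 \cdot 3}{8} = \frac{201}{8} \cdot 6 = \frac{603}{4}$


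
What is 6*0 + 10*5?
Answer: 50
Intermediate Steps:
6*0 + 10*5 = 0 + 50 = 50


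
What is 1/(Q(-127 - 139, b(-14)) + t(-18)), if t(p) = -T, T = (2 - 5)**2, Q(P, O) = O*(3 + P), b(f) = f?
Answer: 1/3673 ≈ 0.00027226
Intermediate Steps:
T = 9 (T = (-3)**2 = 9)
t(p) = -9 (t(p) = -1*9 = -9)
1/(Q(-127 - 139, b(-14)) + t(-18)) = 1/(-14*(3 + (-127 - 139)) - 9) = 1/(-14*(3 - 266) - 9) = 1/(-14*(-263) - 9) = 1/(3682 - 9) = 1/3673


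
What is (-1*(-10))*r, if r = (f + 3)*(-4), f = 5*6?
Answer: -1320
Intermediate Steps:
f = 30
r = -132 (r = (30 + 3)*(-4) = 33*(-4) = -132)
(-1*(-10))*r = -1*(-10)*(-132) = 10*(-132) = -1320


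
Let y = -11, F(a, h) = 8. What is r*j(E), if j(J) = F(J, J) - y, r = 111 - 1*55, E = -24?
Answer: 1064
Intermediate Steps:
r = 56 (r = 111 - 55 = 56)
j(J) = 19 (j(J) = 8 - 1*(-11) = 8 + 11 = 19)
r*j(E) = 56*19 = 1064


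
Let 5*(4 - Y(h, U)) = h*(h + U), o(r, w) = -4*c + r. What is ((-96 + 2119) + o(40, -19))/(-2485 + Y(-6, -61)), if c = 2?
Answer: -3425/4269 ≈ -0.80230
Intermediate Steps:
o(r, w) = -8 + r (o(r, w) = -4*2 + r = -8 + r)
Y(h, U) = 4 - h*(U + h)/5 (Y(h, U) = 4 - h*(h + U)/5 = 4 - h*(U + h)/5)
((-96 + 2119) + o(40, -19))/(-2485 + Y(-6, -61)) = ((-96 + 2119) + (-8 + 40))/(-2485 + (4 - 1/5*(-6)**2 - 1/5*(-61)*(-6))) = (2023 + 32)/(-2485 + (4 - 1/5*36 - 366/5)) = 2055/(-2485 + (4 - 36/5 - 366/5)) = 2055/(-2485 - 382/5) = 2055/(-12807/5) = 2055*(-5/12807) = -3425/4269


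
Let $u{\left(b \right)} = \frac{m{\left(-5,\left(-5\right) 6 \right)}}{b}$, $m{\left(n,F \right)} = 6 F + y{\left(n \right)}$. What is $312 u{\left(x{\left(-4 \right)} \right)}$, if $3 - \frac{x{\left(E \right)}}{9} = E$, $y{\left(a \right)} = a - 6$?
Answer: $- \frac{19864}{21} \approx -945.9$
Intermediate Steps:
$y{\left(a \right)} = -6 + a$ ($y{\left(a \right)} = a - 6 = -6 + a$)
$x{\left(E \right)} = 27 - 9 E$
$m{\left(n,F \right)} = -6 + n + 6 F$ ($m{\left(n,F \right)} = 6 F + \left(-6 + n\right) = -6 + n + 6 F$)
$u{\left(b \right)} = - \frac{191}{b}$ ($u{\left(b \right)} = \frac{-6 - 5 + 6 \left(\left(-5\right) 6\right)}{b} = \frac{-6 - 5 + 6 \left(-30\right)}{b} = \frac{-6 - 5 - 180}{b} = - \frac{191}{b}$)
$312 u{\left(x{\left(-4 \right)} \right)} = 312 \left(- \frac{191}{27 - -36}\right) = 312 \left(- \frac{191}{27 + 36}\right) = 312 \left(- \frac{191}{63}\right) = - \frac{19864}{21}$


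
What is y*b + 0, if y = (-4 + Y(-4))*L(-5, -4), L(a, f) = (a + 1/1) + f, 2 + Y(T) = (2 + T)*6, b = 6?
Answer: 864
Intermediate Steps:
Y(T) = 10 + 6*T (Y(T) = -2 + (2 + T)*6 = -2 + (12 + 6*T) = 10 + 6*T)
L(a, f) = 1 + a + f (L(a, f) = (a + 1) + f = (1 + a) + f = 1 + a + f)
y = 144 (y = (-4 + (10 + 6*(-4)))*(1 - 5 - 4) = (-4 + (10 - 24))*(-8) = (-4 - 14)*(-8) = -18*(-8) = 144)
y*b + 0 = 144*6 + 0 = 864 + 0 = 864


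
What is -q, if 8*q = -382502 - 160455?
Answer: 542957/8 ≈ 67870.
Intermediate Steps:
q = -542957/8 (q = (-382502 - 160455)/8 = (⅛)*(-542957) = -542957/8 ≈ -67870.)
-q = -1*(-542957/8) = 542957/8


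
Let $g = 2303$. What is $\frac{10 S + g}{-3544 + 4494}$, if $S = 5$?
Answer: $\frac{2353}{950} \approx 2.4768$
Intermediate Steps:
$\frac{10 S + g}{-3544 + 4494} = \frac{10 \cdot 5 + 2303}{-3544 + 4494} = \frac{50 + 2303}{950} = 2353 \cdot \frac{1}{950} = \frac{2353}{950}$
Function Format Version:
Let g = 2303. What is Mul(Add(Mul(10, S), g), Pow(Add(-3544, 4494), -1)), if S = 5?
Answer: Rational(2353, 950) ≈ 2.4768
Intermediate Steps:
Mul(Add(Mul(10, S), g), Pow(Add(-3544, 4494), -1)) = Mul(Add(Mul(10, 5), 2303), Pow(Add(-3544, 4494), -1)) = Mul(Add(50, 2303), Pow(950, -1)) = Mul(2353, Rational(1, 950)) = Rational(2353, 950)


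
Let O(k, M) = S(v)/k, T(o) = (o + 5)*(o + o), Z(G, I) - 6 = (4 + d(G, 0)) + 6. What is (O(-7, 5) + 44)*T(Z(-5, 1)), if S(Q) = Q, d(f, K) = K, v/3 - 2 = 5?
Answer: 27552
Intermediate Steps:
v = 21 (v = 6 + 3*5 = 6 + 15 = 21)
Z(G, I) = 16 (Z(G, I) = 6 + ((4 + 0) + 6) = 6 + (4 + 6) = 6 + 10 = 16)
T(o) = 2*o*(5 + o) (T(o) = (5 + o)*(2*o) = 2*o*(5 + o))
O(k, M) = 21/k
(O(-7, 5) + 44)*T(Z(-5, 1)) = (21/(-7) + 44)*(2*16*(5 + 16)) = (21*(-⅐) + 44)*(2*16*21) = (-3 + 44)*672 = 41*672 = 27552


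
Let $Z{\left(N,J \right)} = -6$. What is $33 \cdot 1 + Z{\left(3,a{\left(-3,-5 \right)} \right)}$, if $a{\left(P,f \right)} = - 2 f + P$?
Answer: $27$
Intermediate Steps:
$a{\left(P,f \right)} = P - 2 f$
$33 \cdot 1 + Z{\left(3,a{\left(-3,-5 \right)} \right)} = 33 \cdot 1 - 6 = 33 - 6 = 27$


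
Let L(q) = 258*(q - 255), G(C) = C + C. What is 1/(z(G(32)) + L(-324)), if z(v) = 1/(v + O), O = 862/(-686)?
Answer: -21521/3214849679 ≈ -6.6942e-6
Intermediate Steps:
G(C) = 2*C
L(q) = -65790 + 258*q (L(q) = 258*(-255 + q) = -65790 + 258*q)
O = -431/343 (O = 862*(-1/686) = -431/343 ≈ -1.2566)
z(v) = 1/(-431/343 + v) (z(v) = 1/(v - 431/343) = 1/(-431/343 + v))
1/(z(G(32)) + L(-324)) = 1/(343/(-431 + 343*(2*32)) + (-65790 + 258*(-324))) = 1/(343/(-431 + 343*64) + (-65790 - 83592)) = 1/(343/(-431 + 21952) - 149382) = 1/(343/21521 - 149382) = 1/(-3214849679/21521) = -21521/3214849679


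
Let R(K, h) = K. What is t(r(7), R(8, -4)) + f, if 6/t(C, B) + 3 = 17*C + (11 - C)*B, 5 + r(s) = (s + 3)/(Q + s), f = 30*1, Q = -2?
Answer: 873/29 ≈ 30.103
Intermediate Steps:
f = 30
r(s) = -5 + (3 + s)/(-2 + s) (r(s) = -5 + (s + 3)/(-2 + s) = -5 + (3 + s)/(-2 + s))
t(C, B) = 6/(-3 + 17*C + B*(11 - C)) (t(C, B) = 6/(-3 + (17*C + (11 - C)*B)) = 6/(-3 + (17*C + B*(11 - C))) = 6/(-3 + 17*C + B*(11 - C)))
t(r(7), R(8, -4)) + f = -6/(3 - 17*(13 - 4*7)/(-2 + 7) - 11*8 + 8*((13 - 4*7)/(-2 + 7))) + 30 = -6/(3 - 17*(13 - 28)/5 - 88 + 8*((13 - 28)/5)) + 30 = -6/(3 - 17*(-15)/5 - 88 + 8*((⅕)*(-15))) + 30 = -6/(3 - 17*(-3) - 88 + 8*(-3)) + 30 = -6/(3 + 51 - 88 - 24) + 30 = -6/(-58) + 30 = -6*(-1/58) + 30 = 3/29 + 30 = 873/29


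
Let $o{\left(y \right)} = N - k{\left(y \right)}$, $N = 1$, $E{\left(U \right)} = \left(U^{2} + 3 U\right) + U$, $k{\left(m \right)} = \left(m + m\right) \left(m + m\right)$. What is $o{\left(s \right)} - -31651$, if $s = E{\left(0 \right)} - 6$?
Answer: $31508$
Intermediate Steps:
$k{\left(m \right)} = 4 m^{2}$ ($k{\left(m \right)} = 2 m 2 m = 4 m^{2}$)
$E{\left(U \right)} = U^{2} + 4 U$
$s = -6$ ($s = 0 \left(4 + 0\right) - 6 = 0 \cdot 4 - 6 = 0 - 6 = -6$)
$o{\left(y \right)} = 1 - 4 y^{2}$
$o{\left(s \right)} - -31651 = \left(1 - 4 \left(-6\right)^{2}\right) - -31651 = \left(1 - 144\right) + 31651 = -143 + 31651 = 31508$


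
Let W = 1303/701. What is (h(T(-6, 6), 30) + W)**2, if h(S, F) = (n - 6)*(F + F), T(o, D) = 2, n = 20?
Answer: 348268760449/491401 ≈ 7.0873e+5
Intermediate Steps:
h(S, F) = 28*F (h(S, F) = (20 - 6)*(F + F) = 14*(2*F) = 28*F)
W = 1303/701 (W = 1303*(1/701) = 1303/701 ≈ 1.8588)
(h(T(-6, 6), 30) + W)**2 = (28*30 + 1303/701)**2 = (840 + 1303/701)**2 = (590143/701)**2 = 348268760449/491401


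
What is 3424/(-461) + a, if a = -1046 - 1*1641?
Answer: -1242131/461 ≈ -2694.4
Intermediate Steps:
a = -2687 (a = -1046 - 1641 = -2687)
3424/(-461) + a = 3424/(-461) - 2687 = 3424*(-1/461) - 2687 = -3424/461 - 2687 = -1242131/461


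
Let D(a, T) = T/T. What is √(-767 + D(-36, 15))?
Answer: I*√766 ≈ 27.677*I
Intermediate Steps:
D(a, T) = 1
√(-767 + D(-36, 15)) = √(-767 + 1) = √(-766) = I*√766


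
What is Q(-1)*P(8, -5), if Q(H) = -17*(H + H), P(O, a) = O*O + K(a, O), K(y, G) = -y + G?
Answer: 2618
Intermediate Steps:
K(y, G) = G - y
P(O, a) = O + O² - a (P(O, a) = O*O + (O - a) = O² + (O - a) = O + O² - a)
Q(H) = -34*H
Q(-1)*P(8, -5) = (-34*(-1))*(8 + 8² - 1*(-5)) = 34*(8 + 64 + 5) = 34*77 = 2618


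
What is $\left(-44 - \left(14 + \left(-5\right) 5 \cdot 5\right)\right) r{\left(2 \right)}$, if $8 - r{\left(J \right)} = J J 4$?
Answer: $-536$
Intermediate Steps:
$r{\left(J \right)} = 8 - 4 J^{2}$ ($r{\left(J \right)} = 8 - J J 4 = 8 - J^{2} \cdot 4 = 8 - 4 J^{2}$)
$\left(-44 - \left(14 + \left(-5\right) 5 \cdot 5\right)\right) r{\left(2 \right)} = \left(-44 - \left(14 + \left(-5\right) 5 \cdot 5\right)\right) \left(8 - 4 \cdot 2^{2}\right) = \left(-44 - \left(14 - 125\right)\right) \left(8 - 16\right) = \left(-44 - -111\right) \left(8 - 16\right) = \left(-44 + \left(-14 + 125\right)\right) \left(-8\right) = \left(-44 + 111\right) \left(-8\right) = 67 \left(-8\right) = -536$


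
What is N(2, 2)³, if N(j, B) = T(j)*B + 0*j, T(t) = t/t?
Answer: 8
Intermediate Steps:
T(t) = 1
N(j, B) = B (N(j, B) = 1*B + 0*j = B + 0 = B)
N(2, 2)³ = 2³ = 8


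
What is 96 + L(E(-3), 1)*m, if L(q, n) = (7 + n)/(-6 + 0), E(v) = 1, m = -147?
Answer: 292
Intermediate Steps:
L(q, n) = -7/6 - n/6 (L(q, n) = (7 + n)/(-6) = (7 + n)*(-1/6) = -7/6 - n/6)
96 + L(E(-3), 1)*m = 96 + (-7/6 - 1/6*1)*(-147) = 96 + (-7/6 - 1/6)*(-147) = 96 - 4/3*(-147) = 96 + 196 = 292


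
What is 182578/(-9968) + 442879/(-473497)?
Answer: -45432376569/2359909048 ≈ -19.252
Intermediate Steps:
182578/(-9968) + 442879/(-473497) = 182578*(-1/9968) + 442879*(-1/473497) = -91289/4984 - 442879/473497 = -45432376569/2359909048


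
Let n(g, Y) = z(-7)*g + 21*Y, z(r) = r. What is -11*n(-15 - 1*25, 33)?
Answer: -10703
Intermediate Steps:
n(g, Y) = -7*g + 21*Y
-11*n(-15 - 1*25, 33) = -11*(-7*(-15 - 1*25) + 21*33) = -11*(-7*(-15 - 25) + 693) = -11*(-7*(-40) + 693) = -11*(280 + 693) = -11*973 = -10703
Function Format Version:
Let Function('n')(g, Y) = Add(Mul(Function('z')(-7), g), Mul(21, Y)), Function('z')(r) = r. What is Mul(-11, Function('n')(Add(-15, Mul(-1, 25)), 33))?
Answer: -10703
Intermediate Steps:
Function('n')(g, Y) = Add(Mul(-7, g), Mul(21, Y))
Mul(-11, Function('n')(Add(-15, Mul(-1, 25)), 33)) = Mul(-11, Add(Mul(-7, Add(-15, Mul(-1, 25))), Mul(21, 33))) = Mul(-11, Add(Mul(-7, Add(-15, -25)), 693)) = Mul(-11, Add(Mul(-7, -40), 693)) = Mul(-11, Add(280, 693)) = Mul(-11, 973) = -10703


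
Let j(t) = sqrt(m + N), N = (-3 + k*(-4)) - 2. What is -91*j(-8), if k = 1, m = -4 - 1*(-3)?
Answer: -91*I*sqrt(10) ≈ -287.77*I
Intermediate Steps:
m = -1 (m = -4 + 3 = -1)
N = -9 (N = (-3 + 1*(-4)) - 2 = (-3 - 4) - 2 = -7 - 2 = -9)
j(t) = I*sqrt(10) (j(t) = sqrt(-1 - 9) = sqrt(-10) = I*sqrt(10))
-91*j(-8) = -91*I*sqrt(10)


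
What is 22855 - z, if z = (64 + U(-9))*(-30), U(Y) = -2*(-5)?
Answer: 25075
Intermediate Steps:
U(Y) = 10
z = -2220 (z = (64 + 10)*(-30) = 74*(-30) = -2220)
22855 - z = 22855 - 1*(-2220) = 22855 + 2220 = 25075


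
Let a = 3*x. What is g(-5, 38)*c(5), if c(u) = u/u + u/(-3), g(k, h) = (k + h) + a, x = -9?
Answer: -4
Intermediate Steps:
a = -27 (a = 3*(-9) = -27)
g(k, h) = -27 + h + k (g(k, h) = (k + h) - 27 = (h + k) - 27 = -27 + h + k)
c(u) = 1 - u/3 (c(u) = 1 + u*(-1/3) = 1 - u/3)
g(-5, 38)*c(5) = (-27 + 38 - 5)*(1 - 1/3*5) = 6*(1 - 5/3) = 6*(-2/3) = -4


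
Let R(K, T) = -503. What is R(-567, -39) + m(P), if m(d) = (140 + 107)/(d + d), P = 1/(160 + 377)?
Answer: 131633/2 ≈ 65817.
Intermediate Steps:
P = 1/537 ≈ 0.0018622
m(d) = 247/(2*d) (m(d) = 247/((2*d)) = 247*(1/(2*d)) = 247/(2*d))
R(-567, -39) + m(P) = -503 + 247/(2*(1/537)) = -503 + (247/2)*537 = -503 + 132639/2 = 131633/2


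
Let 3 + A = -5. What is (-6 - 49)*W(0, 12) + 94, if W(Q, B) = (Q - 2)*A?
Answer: -786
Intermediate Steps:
A = -8 (A = -3 - 5 = -8)
W(Q, B) = 16 - 8*Q (W(Q, B) = (Q - 2)*(-8) = (-2 + Q)*(-8) = 16 - 8*Q)
(-6 - 49)*W(0, 12) + 94 = (-6 - 49)*(16 - 8*0) + 94 = -55*(16 + 0) + 94 = -55*16 + 94 = -880 + 94 = -786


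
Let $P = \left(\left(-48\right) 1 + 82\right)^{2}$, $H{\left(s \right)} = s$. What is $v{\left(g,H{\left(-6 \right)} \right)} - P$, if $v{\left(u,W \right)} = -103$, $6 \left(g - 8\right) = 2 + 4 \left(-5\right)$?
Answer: $-1259$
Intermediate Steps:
$g = 5$ ($g = 8 + \frac{2 + 4 \left(-5\right)}{6} = 8 + \frac{2 - 20}{6} = 8 + \frac{1}{6} \left(-18\right) = 8 - 3 = 5$)
$P = 1156$ ($P = \left(-48 + 82\right)^{2} = 34^{2} = 1156$)
$v{\left(g,H{\left(-6 \right)} \right)} - P = -103 - 1156 = -1259$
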